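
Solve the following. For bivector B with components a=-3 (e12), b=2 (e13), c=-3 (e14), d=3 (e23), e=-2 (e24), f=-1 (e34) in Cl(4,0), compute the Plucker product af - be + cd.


Plucker relation: af - be + cd
a*f = (-3)*(-1) = 3
b*e = 2*(-2) = -4
c*d = (-3)*3 = -9
af - be + cd = 3 - (-4) + (-9)
= -2


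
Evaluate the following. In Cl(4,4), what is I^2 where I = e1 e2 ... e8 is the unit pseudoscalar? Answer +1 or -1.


The pseudoscalar I = e1...e_n (product of all n generators) of Cl(p,q) satisfies I^2 = (-1)^(q + n(n-1)/2).
p = 4, q = 4, n = p + q = 8
n(n-1)/2 = 8 * 7 / 2 = 28
Exponent = q + n(n-1)/2 = 4 + 28 = 32
I^2 = (-1)^32 = +1


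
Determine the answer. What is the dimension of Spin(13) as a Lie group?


Spin(n) double-covers SO(n); both have Lie algebra so(n) of dimension n(n-1)/2.
n = 13
n(n-1) = 13 * 12 = 156
dim Spin(13) = 156/2 = 78


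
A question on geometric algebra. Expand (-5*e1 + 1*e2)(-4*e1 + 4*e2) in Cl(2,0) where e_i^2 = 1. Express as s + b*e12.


Expand: (-5*e1 + 1*e2)(-4*e1 + 4*e2)
= (-5)*(-4)*e1e1 + (-5)*4*e1e2 + 1*(-4)*e2e1 + 1*4*e2e2
Using e1^2 = e2^2 = 1, e2e1 = -e1e2:
Scalar part s = (-5)*(-4) + 1*4 = 20 + 4 = 24
Bivector part b = (-5)*4 - 1*(-4) = -20 - (-4) = -16
uv = 24 - 16*e12


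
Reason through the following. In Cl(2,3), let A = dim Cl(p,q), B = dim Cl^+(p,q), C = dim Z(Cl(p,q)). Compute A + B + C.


n = 2 + 3 = 5
Total dim = 2^5 = 32
Even subalgebra dim = 2^4 = 16
n is odd, so center dim = 2
Sum = 32 + 16 + 2 = 50


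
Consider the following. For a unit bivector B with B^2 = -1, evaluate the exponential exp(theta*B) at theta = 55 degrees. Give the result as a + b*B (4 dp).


For a unit bivector B with B^2 = -1, the exponential series gives
e^(theta*B) = cos(theta) + sin(theta)*B (the GA analogue of Euler's formula).
theta = 55 degrees = 0.959931 rad
cos(55 deg) = 0.5736
sin(55 deg) = 0.8192
exp(theta*B) = 0.5736 + 0.8192*B


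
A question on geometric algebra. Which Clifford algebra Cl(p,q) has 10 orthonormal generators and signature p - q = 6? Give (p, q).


We need p + q = 10 and p - q = 6.
Adding: 2p = 10 + 6 = 16, so p = 8.
Then q = 10 - 8 = 2.
(p, q) = (8, 2)


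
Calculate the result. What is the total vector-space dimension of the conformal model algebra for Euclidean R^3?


The conformal model of R^3 uses Cl(4,1): the 3 Euclidean generators plus two extra orthogonal generators e+ (e+^2 = +1) and e- (e-^2 = -1), from which the null vectors e0, einf are built.
Number of generators m = 3 + 2 = 5.
dim Cl(p,q) = 2^m = 2^5 = 32


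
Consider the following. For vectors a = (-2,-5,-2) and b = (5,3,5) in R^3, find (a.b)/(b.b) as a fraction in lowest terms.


Projection coefficient = (a . b) / (b . b)
a . b = (-2)*5 + (-5)*3 + (-2)*5
= -10 + (-15) + (-10) = -35
b . b = 5^2 + 3^2 + 5^2
= 25 + 9 + 25 = 59
Coefficient = -35/59
In lowest terms: -35/59


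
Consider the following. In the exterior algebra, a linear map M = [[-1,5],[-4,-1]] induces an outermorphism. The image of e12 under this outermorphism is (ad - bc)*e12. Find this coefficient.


The outermorphism of a linear map f sends e1^e2 to f(e1)^f(e2).
f(e1) = -1*e1 - 4*e2
f(e2) = 5*e1 - 1*e2
f(e1) ^ f(e2) = (-1*e1 - 4*e2) ^ (5*e1 - 1*e2)
= (-1)*(-1)*e12 + (-4)*5*e21
= (1 - (-20))*e12
= 21*e12
Coefficient = 21


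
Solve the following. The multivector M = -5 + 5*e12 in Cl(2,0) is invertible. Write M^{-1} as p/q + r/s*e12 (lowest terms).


M = -5 + 5*e12, where e12^2 = -1.
Since M commutes with its reverse ~M = a - b*e12, M * ~M = a^2 - b^2*e12^2 = a^2 + b^2.
So M^{-1} = ~M / (a^2 + b^2) = (a - b*e12)/(a^2 + b^2).
a^2 + b^2 = 25 + 25 = 50
Scalar part = -5/50 = -1/10
Bivector coeff = -5/50 = -1/10
M^{-1} = -1/10 - 1/10*e12


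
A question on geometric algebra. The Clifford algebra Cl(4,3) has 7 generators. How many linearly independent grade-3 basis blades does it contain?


Number of grade-k basis blades in Cl(p,q) with n = p + q is C(n, k).
n = 4 + 3 = 7
C(7, 3) = 7! / (3! * 4!)
= 5040 / (6 * 24)
= 35


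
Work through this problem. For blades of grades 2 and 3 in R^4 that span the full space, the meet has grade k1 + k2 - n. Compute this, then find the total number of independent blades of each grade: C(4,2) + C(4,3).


Meet grade = grade(A) + grade(B) - n
= 2 + 3 - 4 = 1
C(4,2) = 6
C(4,3) = 4
dim_A + dim_B = 6 + 4 = 10


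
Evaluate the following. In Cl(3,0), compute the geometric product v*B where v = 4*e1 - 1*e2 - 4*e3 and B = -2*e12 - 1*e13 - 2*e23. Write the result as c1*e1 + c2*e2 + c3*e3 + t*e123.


vB has grade-1 (vector) and grade-3 (trivector) parts: vB = (v _| B) + (v ^ B).
Vector part <vB>_1:
  e1: -v2*b12 - v3*b13 = -(-1)*(-2) - (-4)*(-1) = -6
  e2: v1*b12 - v3*b23 = (4)*(-2) - (-4)*(-2) = -16
  e3: v1*b13 + v2*b23 = (4)*(-1) + (-1)*(-2) = -2
Trivector part <vB>_3:
  e123: v1*b23 - v2*b13 + v3*b12 = (4)*(-2) - (-1)*(-1) + (-4)*(-2) = -1
vB = -6*e1 - 16*e2 - 2*e3 - 1*e123


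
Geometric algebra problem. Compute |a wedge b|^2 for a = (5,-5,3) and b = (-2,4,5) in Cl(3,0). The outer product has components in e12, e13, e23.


a wedge b = (a1*b2 - a2*b1)*e12 + (a1*b3 - a3*b1)*e13 + (a2*b3 - a3*b2)*e23
e12 coeff: 5*4 - (-5)*(-2) = 20 - 10 = 10
e13 coeff: 5*5 - 3*(-2) = 25 - (-6) = 31
e23 coeff: (-5)*5 - 3*4 = -25 - 12 = -37
|a wedge b|^2 = 10^2 + 31^2 + (-37)^2
= 100 + 961 + 1369
= 2430


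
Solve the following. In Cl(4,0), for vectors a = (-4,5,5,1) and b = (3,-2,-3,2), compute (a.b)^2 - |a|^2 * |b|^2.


a . b = (-4)*3 + 5*(-2) + 5*(-3) + 1*2
= -12 + (-10) + (-15) + 2 = -35
|a|^2 = (-4)^2 + 5^2 + 5^2 + 1^2 = 67
|b|^2 = 3^2 + (-2)^2 + (-3)^2 + 2^2 = 26
(a.b)^2 = (-35)^2 = 1225
|a|^2 * |b|^2 = 67 * 26 = 1742
Result = 1225 - 1742 = -517


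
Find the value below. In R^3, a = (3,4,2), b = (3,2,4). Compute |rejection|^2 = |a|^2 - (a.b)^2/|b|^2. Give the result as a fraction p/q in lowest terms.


|a|^2 = 3^2 + 4^2 + 2^2 = 29
|b|^2 = 3^2 + 2^2 + 4^2 = 29
a . b = 3*3 + 4*2 + 2*4 = 25
(a.b)^2 = 25^2 = 625
|rej|^2 = 29 - 625/29
= (841 - 625)/29
= 216/29
In lowest terms: 216/29


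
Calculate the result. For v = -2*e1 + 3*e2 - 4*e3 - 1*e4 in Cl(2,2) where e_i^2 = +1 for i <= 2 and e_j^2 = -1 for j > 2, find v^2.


v^2 = sum of c_i^2 * e_i^2
Positive signature terms (e_i^2 = +1): (-2)^2 + 3^2 = 13
Negative signature terms (e_j^2 = -1): (-4)^2 + (-1)^2 = 17
v^2 = 13 - 17 = -4


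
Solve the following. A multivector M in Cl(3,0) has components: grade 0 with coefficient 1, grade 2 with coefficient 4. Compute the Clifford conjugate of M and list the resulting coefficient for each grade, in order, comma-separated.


Clifford conjugate sign for grade k: (-1)^(k(k+1)/2)
Grade 0: (-1)^(0*1/2) = (-1)^0 = 1, coeff 1 -> 1
Grade 2: (-1)^(2*3/2) = (-1)^3 = -1, coeff 4 -> -4
Conjugated coefficients: 1, -4


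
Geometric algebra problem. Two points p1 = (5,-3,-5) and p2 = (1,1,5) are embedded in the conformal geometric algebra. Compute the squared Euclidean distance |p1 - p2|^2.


p1 - p2 = (4, -4, -10)
|p1 - p2|^2 = 4^2 + (-4)^2 + (-10)^2
= 16 + 16 + 100
= 132


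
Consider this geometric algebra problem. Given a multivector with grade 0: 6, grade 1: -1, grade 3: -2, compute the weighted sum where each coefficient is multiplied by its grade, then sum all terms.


Grade-weighted sum = sum of grade_k * coefficient_k
0*6 = 0
1*(-1) = -1
3*(-2) = -6
Total = 0 + (-1) + (-6) = -7


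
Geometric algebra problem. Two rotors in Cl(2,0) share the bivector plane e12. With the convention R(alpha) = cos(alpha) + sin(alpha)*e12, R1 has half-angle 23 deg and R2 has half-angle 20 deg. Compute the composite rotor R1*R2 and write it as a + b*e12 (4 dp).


Same-plane rotors commute and their half-angles add:
R1*R2 = cos(a1 + a2) + sin(a1 + a2)*e12.
a1 + a2 = 23 + 20 = 43 deg
cos(43 deg) = 0.7314
sin(43 deg) = 0.6820
R1*R2 = 0.7314 + 0.6820*e12


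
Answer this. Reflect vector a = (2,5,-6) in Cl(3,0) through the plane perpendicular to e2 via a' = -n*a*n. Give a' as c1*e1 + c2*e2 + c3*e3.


Reflection formula: a' = -n*a*n, with n = e2 (unit vector, n^2 = 1).
For reflection through hyperplane perp to e2:
The component along e2 flips sign, others stay.
a = (2, 5, -6)
a' = (2, -5, -6)
a' = 2*e1 - 5*e2 - 6*e3


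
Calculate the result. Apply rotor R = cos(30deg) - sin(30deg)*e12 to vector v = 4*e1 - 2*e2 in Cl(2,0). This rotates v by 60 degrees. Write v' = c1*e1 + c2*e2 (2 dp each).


Rotor R = cos(30deg) - sin(30deg)*e12
Rotation angle theta = 2 * 30 = 60 degrees
v' = R*v*~R rotates v by theta.
cos(60deg) = 0.5000, sin(60deg) = 0.8660
v'_1 = 4*cos(60deg) - (-2)*sin(60deg)
= 4*0.5000 - (-2)*0.8660
= 3.73
v'_2 = 4*sin(60deg) + (-2)*cos(60deg)
= 4*0.8660 + (-2)*0.5000
= 2.46
v' = 3.73*e1 + 2.46*e2


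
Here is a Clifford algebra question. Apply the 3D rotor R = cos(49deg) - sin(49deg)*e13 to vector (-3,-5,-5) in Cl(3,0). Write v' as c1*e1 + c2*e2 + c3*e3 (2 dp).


Rotor R = cos(49deg) - sin(49deg)*e13
Rotation angle theta = 2 * 49 = 98 degrees in the e13 plane (e1 -> e3).
The component perpendicular to the plane (e2) is invariant: v'_2 = v2 = -5.00
cos(98deg) = -0.1392, sin(98deg) = 0.9903
v'_1 = v1*cos(theta) - v3*sin(theta) = -3*(-0.1392) - (-5)*0.9903 = 5.37
v'_3 = v1*sin(theta) + v3*cos(theta) = -3*0.9903 + (-5)*(-0.1392) = -2.27
v' = 5.37*e1 - 5.00*e2 - 2.27*e3


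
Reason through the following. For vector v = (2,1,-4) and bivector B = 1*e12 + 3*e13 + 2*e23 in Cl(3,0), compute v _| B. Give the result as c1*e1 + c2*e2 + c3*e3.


Left contraction v _| B = <vB>_1 (grade-1 part of the geometric product vB).
Using e1_|e12 = e2, e2_|e12 = -e1, e1_|e13 = e3, e3_|e13 = -e1, e2_|e23 = e3, e3_|e23 = -e2:
e1 coeff: -v2*b12 - v3*b13 = -(1)*(1) - (-4)*(3) = 11
e2 coeff: v1*b12 - v3*b23 = (2)*(1) - (-4)*(2) = 10
e3 coeff: v1*b13 + v2*b23 = (2)*(3) + (1)*(2) = 8
v _| B = 11*e1 + 10*e2 + 8*e3


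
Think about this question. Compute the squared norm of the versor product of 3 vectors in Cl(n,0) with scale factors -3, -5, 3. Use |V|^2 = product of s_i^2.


Each vector v_i has |v_i|^2 = s_i^2
Squared scales: (-3)^2 = 9, (-5)^2 = 25, 3^2 = 9
|V|^2 = 9 * 25 * 9
= 2025


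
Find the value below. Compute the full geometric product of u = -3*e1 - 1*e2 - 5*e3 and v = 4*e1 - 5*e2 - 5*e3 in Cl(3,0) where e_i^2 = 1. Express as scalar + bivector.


In Cl(3,0): e_i^2 = 1, e_ie_j = -e_je_i for i != j.
Scalar part = u . v = (-3)*4 + (-1)*(-5) + (-5)*(-5)
= -12 + 5 + 25 = 18
e12 coeff = (-3)*(-5) - (-1)*4 = 15 - (-4) = 19
e13 coeff = (-3)*(-5) - (-5)*4 = 15 - (-20) = 35
e23 coeff = (-1)*(-5) - (-5)*(-5) = 5 - 25 = -20
uv = 18 + 19*e12 + 35*e13 - 20*e23


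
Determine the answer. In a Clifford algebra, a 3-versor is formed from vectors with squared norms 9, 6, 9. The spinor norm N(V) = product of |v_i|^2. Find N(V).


Spinor norm N(V) = |v1|^2 * |v2|^2 * ... * |v3|^2
= 9 * 6 * 9
Running product: 9, 54, 486
N(V) = 486


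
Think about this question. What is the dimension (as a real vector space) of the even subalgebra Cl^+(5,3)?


Even subalgebra dimension = 2^(n-1)
n = 5 + 3 = 8
2^(8 - 1) = 2^7 = 128
Verification: sum of C(8,k) for even k = 1 + 28 + 70 + 28 + 1 = 128
Result = 128


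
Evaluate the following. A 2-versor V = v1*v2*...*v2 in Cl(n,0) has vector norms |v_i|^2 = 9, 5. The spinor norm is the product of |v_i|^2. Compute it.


Spinor norm N(V) = |v1|^2 * |v2|^2 * ... * |v2|^2
= 9 * 5
Running product: 9, 45
N(V) = 45


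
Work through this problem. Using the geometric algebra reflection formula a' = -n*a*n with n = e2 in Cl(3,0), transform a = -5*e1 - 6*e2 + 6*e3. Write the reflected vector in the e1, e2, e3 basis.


Reflection formula: a' = -n*a*n, with n = e2 (unit vector, n^2 = 1).
For reflection through hyperplane perp to e2:
The component along e2 flips sign, others stay.
a = (-5, -6, 6)
a' = (-5, 6, 6)
a' = -5*e1 + 6*e2 + 6*e3


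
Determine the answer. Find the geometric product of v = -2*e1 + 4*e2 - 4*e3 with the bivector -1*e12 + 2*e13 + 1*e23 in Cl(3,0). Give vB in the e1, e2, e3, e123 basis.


vB has grade-1 (vector) and grade-3 (trivector) parts: vB = (v _| B) + (v ^ B).
Vector part <vB>_1:
  e1: -v2*b12 - v3*b13 = -(4)*(-1) - (-4)*(2) = 12
  e2: v1*b12 - v3*b23 = (-2)*(-1) - (-4)*(1) = 6
  e3: v1*b13 + v2*b23 = (-2)*(2) + (4)*(1) = 0
Trivector part <vB>_3:
  e123: v1*b23 - v2*b13 + v3*b12 = (-2)*(1) - (4)*(2) + (-4)*(-1) = -6
vB = 12*e1 + 6*e2 + 0*e3 - 6*e123


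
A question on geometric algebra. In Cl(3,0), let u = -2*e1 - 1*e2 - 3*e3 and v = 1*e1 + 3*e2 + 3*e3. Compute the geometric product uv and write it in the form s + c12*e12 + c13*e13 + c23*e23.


In Cl(3,0): e_i^2 = 1, e_ie_j = -e_je_i for i != j.
Scalar part = u . v = (-2)*1 + (-1)*3 + (-3)*3
= -2 + (-3) + (-9) = -14
e12 coeff = (-2)*3 - (-1)*1 = -6 - (-1) = -5
e13 coeff = (-2)*3 - (-3)*1 = -6 - (-3) = -3
e23 coeff = (-1)*3 - (-3)*3 = -3 - (-9) = 6
uv = -14 - 5*e12 - 3*e13 + 6*e23


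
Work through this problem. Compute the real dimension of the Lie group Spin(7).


Spin(n) double-covers SO(n); both have Lie algebra so(n) of dimension n(n-1)/2.
n = 7
n(n-1) = 7 * 6 = 42
dim Spin(7) = 42/2 = 21


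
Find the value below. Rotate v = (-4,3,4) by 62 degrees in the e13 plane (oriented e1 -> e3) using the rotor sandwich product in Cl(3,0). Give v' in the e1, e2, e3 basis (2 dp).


Rotor R = cos(31deg) - sin(31deg)*e13
Rotation angle theta = 2 * 31 = 62 degrees in the e13 plane (e1 -> e3).
The component perpendicular to the plane (e2) is invariant: v'_2 = v2 = 3.00
cos(62deg) = 0.4695, sin(62deg) = 0.8829
v'_1 = v1*cos(theta) - v3*sin(theta) = -4*0.4695 - 4*0.8829 = -5.41
v'_3 = v1*sin(theta) + v3*cos(theta) = -4*0.8829 + 4*0.4695 = -1.65
v' = -5.41*e1 + 3.00*e2 - 1.65*e3


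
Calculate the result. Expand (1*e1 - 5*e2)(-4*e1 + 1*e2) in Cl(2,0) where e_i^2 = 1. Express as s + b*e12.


Expand: (1*e1 - 5*e2)(-4*e1 + 1*e2)
= 1*(-4)*e1e1 + 1*1*e1e2 + (-5)*(-4)*e2e1 + (-5)*1*e2e2
Using e1^2 = e2^2 = 1, e2e1 = -e1e2:
Scalar part s = 1*(-4) + (-5)*1 = -4 + (-5) = -9
Bivector part b = 1*1 - (-5)*(-4) = 1 - 20 = -19
uv = -9 - 19*e12


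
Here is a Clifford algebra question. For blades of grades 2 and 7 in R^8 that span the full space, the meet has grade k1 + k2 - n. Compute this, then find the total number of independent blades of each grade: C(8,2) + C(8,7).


Meet grade = grade(A) + grade(B) - n
= 2 + 7 - 8 = 1
C(8,2) = 28
C(8,7) = 8
dim_A + dim_B = 28 + 8 = 36


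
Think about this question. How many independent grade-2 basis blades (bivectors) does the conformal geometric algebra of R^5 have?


The conformal model of R^5 uses Cl(6,1) with m = 5 + 2 = 7 generators.
Number of grade-2 blades = C(m, 2) = C(7, 2)
= 7*6/2 = 21


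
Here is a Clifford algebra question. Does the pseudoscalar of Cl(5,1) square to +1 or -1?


The pseudoscalar I = e1...e_n (product of all n generators) of Cl(p,q) satisfies I^2 = (-1)^(q + n(n-1)/2).
p = 5, q = 1, n = p + q = 6
n(n-1)/2 = 6 * 5 / 2 = 15
Exponent = q + n(n-1)/2 = 1 + 15 = 16
I^2 = (-1)^16 = +1


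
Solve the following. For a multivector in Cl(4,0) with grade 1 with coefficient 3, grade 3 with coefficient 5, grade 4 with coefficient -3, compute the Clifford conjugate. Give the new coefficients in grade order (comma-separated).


Clifford conjugate sign for grade k: (-1)^(k(k+1)/2)
Grade 1: (-1)^(1*2/2) = (-1)^1 = -1, coeff 3 -> -3
Grade 3: (-1)^(3*4/2) = (-1)^6 = 1, coeff 5 -> 5
Grade 4: (-1)^(4*5/2) = (-1)^10 = 1, coeff -3 -> -3
Conjugated coefficients: -3, 5, -3


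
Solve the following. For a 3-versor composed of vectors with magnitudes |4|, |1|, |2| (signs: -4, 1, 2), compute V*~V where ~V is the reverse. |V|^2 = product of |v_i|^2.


Each vector v_i has |v_i|^2 = s_i^2
Squared scales: (-4)^2 = 16, 1^2 = 1, 2^2 = 4
|V|^2 = 16 * 1 * 4
= 64


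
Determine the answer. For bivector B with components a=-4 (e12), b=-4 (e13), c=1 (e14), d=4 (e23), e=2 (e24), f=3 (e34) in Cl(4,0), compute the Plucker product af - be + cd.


Plucker relation: af - be + cd
a*f = (-4)*3 = -12
b*e = (-4)*2 = -8
c*d = 1*4 = 4
af - be + cd = -12 - (-8) + 4
= 0


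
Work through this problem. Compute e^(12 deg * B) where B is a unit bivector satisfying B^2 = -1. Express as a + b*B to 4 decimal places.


For a unit bivector B with B^2 = -1, the exponential series gives
e^(theta*B) = cos(theta) + sin(theta)*B (the GA analogue of Euler's formula).
theta = 12 degrees = 0.20944 rad
cos(12 deg) = 0.9781
sin(12 deg) = 0.2079
exp(theta*B) = 0.9781 + 0.2079*B


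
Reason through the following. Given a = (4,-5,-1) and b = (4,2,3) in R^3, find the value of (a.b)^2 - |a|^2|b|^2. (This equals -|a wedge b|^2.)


a . b = 4*4 + (-5)*2 + (-1)*3
= 16 + (-10) + (-3) = 3
|a|^2 = 4^2 + (-5)^2 + (-1)^2 = 42
|b|^2 = 4^2 + 2^2 + 3^2 = 29
(a.b)^2 = 3^2 = 9
|a|^2 * |b|^2 = 42 * 29 = 1218
Result = 9 - 1218 = -1209


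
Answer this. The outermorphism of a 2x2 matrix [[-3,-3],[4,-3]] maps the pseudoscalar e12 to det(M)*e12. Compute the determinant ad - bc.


The outermorphism of a linear map f sends e1^e2 to f(e1)^f(e2).
f(e1) = -3*e1 + 4*e2
f(e2) = -3*e1 - 3*e2
f(e1) ^ f(e2) = (-3*e1 + 4*e2) ^ (-3*e1 - 3*e2)
= (-3)*(-3)*e12 + 4*(-3)*e21
= (9 - (-12))*e12
= 21*e12
Coefficient = 21


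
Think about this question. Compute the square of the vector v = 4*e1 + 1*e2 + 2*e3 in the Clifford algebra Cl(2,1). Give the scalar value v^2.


v^2 = sum of c_i^2 * e_i^2
Positive signature terms (e_i^2 = +1): 4^2 + 1^2 = 17
Negative signature terms (e_j^2 = -1): 2^2 = 4
v^2 = 17 - 4 = 13


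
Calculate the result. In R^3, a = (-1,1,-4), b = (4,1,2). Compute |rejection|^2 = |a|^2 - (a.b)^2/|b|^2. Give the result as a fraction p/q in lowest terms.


|a|^2 = (-1)^2 + 1^2 + (-4)^2 = 18
|b|^2 = 4^2 + 1^2 + 2^2 = 21
a . b = (-1)*4 + 1*1 + (-4)*2 = -11
(a.b)^2 = (-11)^2 = 121
|rej|^2 = 18 - 121/21
= (378 - 121)/21
= 257/21
In lowest terms: 257/21


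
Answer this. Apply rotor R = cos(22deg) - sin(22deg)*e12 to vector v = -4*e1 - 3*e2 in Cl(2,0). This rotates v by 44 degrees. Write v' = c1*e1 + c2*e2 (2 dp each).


Rotor R = cos(22deg) - sin(22deg)*e12
Rotation angle theta = 2 * 22 = 44 degrees
v' = R*v*~R rotates v by theta.
cos(44deg) = 0.7193, sin(44deg) = 0.6947
v'_1 = -4*cos(44deg) - (-3)*sin(44deg)
= -4*0.7193 - (-3)*0.6947
= -0.79
v'_2 = -4*sin(44deg) + (-3)*cos(44deg)
= -4*0.6947 + (-3)*0.7193
= -4.94
v' = -0.79*e1 - 4.94*e2


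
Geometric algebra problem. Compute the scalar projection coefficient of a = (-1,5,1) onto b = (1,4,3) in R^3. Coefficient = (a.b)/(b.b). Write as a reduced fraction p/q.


Projection coefficient = (a . b) / (b . b)
a . b = (-1)*1 + 5*4 + 1*3
= -1 + 20 + 3 = 22
b . b = 1^2 + 4^2 + 3^2
= 1 + 16 + 9 = 26
Coefficient = 22/26
In lowest terms: 11/13


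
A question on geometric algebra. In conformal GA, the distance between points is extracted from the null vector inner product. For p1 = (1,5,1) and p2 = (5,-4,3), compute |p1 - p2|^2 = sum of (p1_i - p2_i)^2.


p1 - p2 = (-4, 9, -2)
|p1 - p2|^2 = (-4)^2 + 9^2 + (-2)^2
= 16 + 81 + 4
= 101


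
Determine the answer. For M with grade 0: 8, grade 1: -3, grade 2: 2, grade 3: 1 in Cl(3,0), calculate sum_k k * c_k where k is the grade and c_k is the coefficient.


Grade-weighted sum = sum of grade_k * coefficient_k
0*8 = 0
1*(-3) = -3
2*2 = 4
3*1 = 3
Total = 0 + (-3) + 4 + 3 = 4


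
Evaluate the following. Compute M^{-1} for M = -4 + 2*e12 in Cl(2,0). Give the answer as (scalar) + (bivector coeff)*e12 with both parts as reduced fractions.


M = -4 + 2*e12, where e12^2 = -1.
Since M commutes with its reverse ~M = a - b*e12, M * ~M = a^2 - b^2*e12^2 = a^2 + b^2.
So M^{-1} = ~M / (a^2 + b^2) = (a - b*e12)/(a^2 + b^2).
a^2 + b^2 = 16 + 4 = 20
Scalar part = -4/20 = -1/5
Bivector coeff = -2/20 = -1/10
M^{-1} = -1/5 - 1/10*e12


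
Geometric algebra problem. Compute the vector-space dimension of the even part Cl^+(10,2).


Even subalgebra dimension = 2^(n-1)
n = 10 + 2 = 12
2^(12 - 1) = 2^11 = 2048
Verification: sum of C(12,k) for even k = 1 + 66 + 495 + 924 + 495 + 66 + 1 = 2048
Result = 2048


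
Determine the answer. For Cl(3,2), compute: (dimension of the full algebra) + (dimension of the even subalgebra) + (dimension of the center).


n = 3 + 2 = 5
Total dim = 2^5 = 32
Even subalgebra dim = 2^4 = 16
n is odd, so center dim = 2
Sum = 32 + 16 + 2 = 50


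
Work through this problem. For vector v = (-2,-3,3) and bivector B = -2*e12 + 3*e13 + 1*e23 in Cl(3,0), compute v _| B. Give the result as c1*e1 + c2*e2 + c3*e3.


Left contraction v _| B = <vB>_1 (grade-1 part of the geometric product vB).
Using e1_|e12 = e2, e2_|e12 = -e1, e1_|e13 = e3, e3_|e13 = -e1, e2_|e23 = e3, e3_|e23 = -e2:
e1 coeff: -v2*b12 - v3*b13 = -(-3)*(-2) - (3)*(3) = -15
e2 coeff: v1*b12 - v3*b23 = (-2)*(-2) - (3)*(1) = 1
e3 coeff: v1*b13 + v2*b23 = (-2)*(3) + (-3)*(1) = -9
v _| B = -15*e1 + 1*e2 - 9*e3


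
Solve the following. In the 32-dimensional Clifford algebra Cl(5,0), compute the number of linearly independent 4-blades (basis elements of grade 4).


Number of grade-k basis blades in Cl(p,q) with n = p + q is C(n, k).
n = 5 + 0 = 5
C(5, 4) = 5! / (4! * 1!)
= 120 / (24 * 1)
= 5


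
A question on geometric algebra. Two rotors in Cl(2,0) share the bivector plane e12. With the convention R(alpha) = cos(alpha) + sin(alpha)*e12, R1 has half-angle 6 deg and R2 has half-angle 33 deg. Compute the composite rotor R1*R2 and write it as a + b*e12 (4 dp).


Same-plane rotors commute and their half-angles add:
R1*R2 = cos(a1 + a2) + sin(a1 + a2)*e12.
a1 + a2 = 6 + 33 = 39 deg
cos(39 deg) = 0.7771
sin(39 deg) = 0.6293
R1*R2 = 0.7771 + 0.6293*e12


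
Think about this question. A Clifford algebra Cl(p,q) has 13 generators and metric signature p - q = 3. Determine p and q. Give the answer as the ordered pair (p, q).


We need p + q = 13 and p - q = 3.
Adding: 2p = 13 + 3 = 16, so p = 8.
Then q = 13 - 8 = 5.
(p, q) = (8, 5)


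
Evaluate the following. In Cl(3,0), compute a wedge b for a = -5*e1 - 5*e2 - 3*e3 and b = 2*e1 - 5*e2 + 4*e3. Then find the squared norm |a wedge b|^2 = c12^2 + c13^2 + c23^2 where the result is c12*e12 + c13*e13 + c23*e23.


a wedge b = (a1*b2 - a2*b1)*e12 + (a1*b3 - a3*b1)*e13 + (a2*b3 - a3*b2)*e23
e12 coeff: (-5)*(-5) - (-5)*2 = 25 - (-10) = 35
e13 coeff: (-5)*4 - (-3)*2 = -20 - (-6) = -14
e23 coeff: (-5)*4 - (-3)*(-5) = -20 - 15 = -35
|a wedge b|^2 = 35^2 + (-14)^2 + (-35)^2
= 1225 + 196 + 1225
= 2646


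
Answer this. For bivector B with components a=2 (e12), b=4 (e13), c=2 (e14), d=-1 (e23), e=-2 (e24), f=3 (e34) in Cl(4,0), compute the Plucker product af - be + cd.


Plucker relation: af - be + cd
a*f = 2*3 = 6
b*e = 4*(-2) = -8
c*d = 2*(-1) = -2
af - be + cd = 6 - (-8) + (-2)
= 12


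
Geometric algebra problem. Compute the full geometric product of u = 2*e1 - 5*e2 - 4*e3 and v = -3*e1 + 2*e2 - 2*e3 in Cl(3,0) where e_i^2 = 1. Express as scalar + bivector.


In Cl(3,0): e_i^2 = 1, e_ie_j = -e_je_i for i != j.
Scalar part = u . v = 2*(-3) + (-5)*2 + (-4)*(-2)
= -6 + (-10) + 8 = -8
e12 coeff = 2*2 - (-5)*(-3) = 4 - 15 = -11
e13 coeff = 2*(-2) - (-4)*(-3) = -4 - 12 = -16
e23 coeff = (-5)*(-2) - (-4)*2 = 10 - (-8) = 18
uv = -8 - 11*e12 - 16*e13 + 18*e23


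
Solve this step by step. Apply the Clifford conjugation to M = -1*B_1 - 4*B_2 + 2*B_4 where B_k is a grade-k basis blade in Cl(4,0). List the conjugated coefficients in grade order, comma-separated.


Clifford conjugate sign for grade k: (-1)^(k(k+1)/2)
Grade 1: (-1)^(1*2/2) = (-1)^1 = -1, coeff -1 -> 1
Grade 2: (-1)^(2*3/2) = (-1)^3 = -1, coeff -4 -> 4
Grade 4: (-1)^(4*5/2) = (-1)^10 = 1, coeff 2 -> 2
Conjugated coefficients: 1, 4, 2


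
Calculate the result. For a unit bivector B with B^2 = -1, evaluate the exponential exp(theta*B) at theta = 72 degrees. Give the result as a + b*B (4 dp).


For a unit bivector B with B^2 = -1, the exponential series gives
e^(theta*B) = cos(theta) + sin(theta)*B (the GA analogue of Euler's formula).
theta = 72 degrees = 1.256637 rad
cos(72 deg) = 0.3090
sin(72 deg) = 0.9511
exp(theta*B) = 0.3090 + 0.9511*B


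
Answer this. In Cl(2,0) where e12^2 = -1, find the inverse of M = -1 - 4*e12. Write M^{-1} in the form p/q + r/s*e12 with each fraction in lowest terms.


M = -1 - 4*e12, where e12^2 = -1.
Since M commutes with its reverse ~M = a - b*e12, M * ~M = a^2 - b^2*e12^2 = a^2 + b^2.
So M^{-1} = ~M / (a^2 + b^2) = (a - b*e12)/(a^2 + b^2).
a^2 + b^2 = 1 + 16 = 17
Scalar part = -1/17 = -1/17
Bivector coeff = 4/17 = 4/17
M^{-1} = -1/17 + 4/17*e12


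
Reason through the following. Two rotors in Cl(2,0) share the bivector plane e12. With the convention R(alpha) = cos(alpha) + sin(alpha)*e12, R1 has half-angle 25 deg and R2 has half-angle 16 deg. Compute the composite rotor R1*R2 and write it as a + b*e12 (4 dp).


Same-plane rotors commute and their half-angles add:
R1*R2 = cos(a1 + a2) + sin(a1 + a2)*e12.
a1 + a2 = 25 + 16 = 41 deg
cos(41 deg) = 0.7547
sin(41 deg) = 0.6561
R1*R2 = 0.7547 + 0.6561*e12


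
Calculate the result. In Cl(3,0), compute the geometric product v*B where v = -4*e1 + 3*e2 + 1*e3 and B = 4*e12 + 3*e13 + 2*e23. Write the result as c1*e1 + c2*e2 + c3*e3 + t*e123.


vB has grade-1 (vector) and grade-3 (trivector) parts: vB = (v _| B) + (v ^ B).
Vector part <vB>_1:
  e1: -v2*b12 - v3*b13 = -(3)*(4) - (1)*(3) = -15
  e2: v1*b12 - v3*b23 = (-4)*(4) - (1)*(2) = -18
  e3: v1*b13 + v2*b23 = (-4)*(3) + (3)*(2) = -6
Trivector part <vB>_3:
  e123: v1*b23 - v2*b13 + v3*b12 = (-4)*(2) - (3)*(3) + (1)*(4) = -13
vB = -15*e1 - 18*e2 - 6*e3 - 13*e123


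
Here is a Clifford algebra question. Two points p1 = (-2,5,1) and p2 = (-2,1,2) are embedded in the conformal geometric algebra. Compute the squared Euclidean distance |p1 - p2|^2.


p1 - p2 = (0, 4, -1)
|p1 - p2|^2 = 0^2 + 4^2 + (-1)^2
= 0 + 16 + 1
= 17


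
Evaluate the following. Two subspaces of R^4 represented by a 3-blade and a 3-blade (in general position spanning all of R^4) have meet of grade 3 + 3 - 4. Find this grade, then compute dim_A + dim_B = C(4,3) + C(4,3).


Meet grade = grade(A) + grade(B) - n
= 3 + 3 - 4 = 2
C(4,3) = 4
C(4,3) = 4
dim_A + dim_B = 4 + 4 = 8


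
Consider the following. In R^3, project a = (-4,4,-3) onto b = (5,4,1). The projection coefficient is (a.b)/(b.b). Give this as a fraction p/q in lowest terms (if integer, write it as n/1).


Projection coefficient = (a . b) / (b . b)
a . b = (-4)*5 + 4*4 + (-3)*1
= -20 + 16 + (-3) = -7
b . b = 5^2 + 4^2 + 1^2
= 25 + 16 + 1 = 42
Coefficient = -7/42
In lowest terms: -1/6


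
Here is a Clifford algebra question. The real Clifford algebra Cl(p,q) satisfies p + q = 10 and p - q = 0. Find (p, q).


We need p + q = 10 and p - q = 0.
Adding: 2p = 10 + 0 = 10, so p = 5.
Then q = 10 - 5 = 5.
(p, q) = (5, 5)


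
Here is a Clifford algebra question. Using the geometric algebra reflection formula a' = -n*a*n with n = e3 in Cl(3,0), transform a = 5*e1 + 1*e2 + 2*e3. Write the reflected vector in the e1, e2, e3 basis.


Reflection formula: a' = -n*a*n, with n = e3 (unit vector, n^2 = 1).
For reflection through hyperplane perp to e3:
The component along e3 flips sign, others stay.
a = (5, 1, 2)
a' = (5, 1, -2)
a' = 5*e1 + 1*e2 - 2*e3


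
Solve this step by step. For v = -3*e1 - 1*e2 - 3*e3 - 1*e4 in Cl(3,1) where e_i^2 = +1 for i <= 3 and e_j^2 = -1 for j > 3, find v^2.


v^2 = sum of c_i^2 * e_i^2
Positive signature terms (e_i^2 = +1): (-3)^2 + (-1)^2 + (-3)^2 = 19
Negative signature terms (e_j^2 = -1): (-1)^2 = 1
v^2 = 19 - 1 = 18


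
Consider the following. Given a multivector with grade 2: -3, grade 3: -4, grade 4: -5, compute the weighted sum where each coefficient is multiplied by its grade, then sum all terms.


Grade-weighted sum = sum of grade_k * coefficient_k
2*(-3) = -6
3*(-4) = -12
4*(-5) = -20
Total = -6 + (-12) + (-20) = -38


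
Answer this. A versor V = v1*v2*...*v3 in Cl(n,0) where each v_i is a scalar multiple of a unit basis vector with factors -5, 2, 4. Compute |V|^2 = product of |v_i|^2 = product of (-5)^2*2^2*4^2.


Each vector v_i has |v_i|^2 = s_i^2
Squared scales: (-5)^2 = 25, 2^2 = 4, 4^2 = 16
|V|^2 = 25 * 4 * 16
= 1600


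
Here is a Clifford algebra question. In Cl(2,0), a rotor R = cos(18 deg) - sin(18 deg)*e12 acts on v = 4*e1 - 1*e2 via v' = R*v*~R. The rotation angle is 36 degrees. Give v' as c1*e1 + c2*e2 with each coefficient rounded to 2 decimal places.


Rotor R = cos(18deg) - sin(18deg)*e12
Rotation angle theta = 2 * 18 = 36 degrees
v' = R*v*~R rotates v by theta.
cos(36deg) = 0.8090, sin(36deg) = 0.5878
v'_1 = 4*cos(36deg) - (-1)*sin(36deg)
= 4*0.8090 - (-1)*0.5878
= 3.82
v'_2 = 4*sin(36deg) + (-1)*cos(36deg)
= 4*0.5878 + (-1)*0.8090
= 1.54
v' = 3.82*e1 + 1.54*e2


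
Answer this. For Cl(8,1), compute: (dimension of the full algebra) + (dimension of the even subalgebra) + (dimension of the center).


n = 8 + 1 = 9
Total dim = 2^9 = 512
Even subalgebra dim = 2^8 = 256
n is odd, so center dim = 2
Sum = 512 + 256 + 2 = 770


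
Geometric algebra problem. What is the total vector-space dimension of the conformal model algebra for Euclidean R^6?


The conformal model of R^6 uses Cl(7,1): the 6 Euclidean generators plus two extra orthogonal generators e+ (e+^2 = +1) and e- (e-^2 = -1), from which the null vectors e0, einf are built.
Number of generators m = 6 + 2 = 8.
dim Cl(p,q) = 2^m = 2^8 = 256


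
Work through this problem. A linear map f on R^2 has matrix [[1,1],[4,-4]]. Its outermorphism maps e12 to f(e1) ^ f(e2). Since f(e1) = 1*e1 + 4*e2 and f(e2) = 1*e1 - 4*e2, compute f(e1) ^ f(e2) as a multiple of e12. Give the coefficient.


The outermorphism of a linear map f sends e1^e2 to f(e1)^f(e2).
f(e1) = 1*e1 + 4*e2
f(e2) = 1*e1 - 4*e2
f(e1) ^ f(e2) = (1*e1 + 4*e2) ^ (1*e1 - 4*e2)
= 1*(-4)*e12 + 4*1*e21
= (-4 - 4)*e12
= -8*e12
Coefficient = -8


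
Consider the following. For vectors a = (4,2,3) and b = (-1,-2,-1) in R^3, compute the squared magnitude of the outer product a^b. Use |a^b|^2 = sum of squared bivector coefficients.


a wedge b = (a1*b2 - a2*b1)*e12 + (a1*b3 - a3*b1)*e13 + (a2*b3 - a3*b2)*e23
e12 coeff: 4*(-2) - 2*(-1) = -8 - (-2) = -6
e13 coeff: 4*(-1) - 3*(-1) = -4 - (-3) = -1
e23 coeff: 2*(-1) - 3*(-2) = -2 - (-6) = 4
|a wedge b|^2 = (-6)^2 + (-1)^2 + 4^2
= 36 + 1 + 16
= 53


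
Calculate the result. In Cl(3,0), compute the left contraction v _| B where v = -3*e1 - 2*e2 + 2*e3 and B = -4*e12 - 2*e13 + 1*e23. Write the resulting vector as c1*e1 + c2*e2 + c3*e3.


Left contraction v _| B = <vB>_1 (grade-1 part of the geometric product vB).
Using e1_|e12 = e2, e2_|e12 = -e1, e1_|e13 = e3, e3_|e13 = -e1, e2_|e23 = e3, e3_|e23 = -e2:
e1 coeff: -v2*b12 - v3*b13 = -(-2)*(-4) - (2)*(-2) = -4
e2 coeff: v1*b12 - v3*b23 = (-3)*(-4) - (2)*(1) = 10
e3 coeff: v1*b13 + v2*b23 = (-3)*(-2) + (-2)*(1) = 4
v _| B = -4*e1 + 10*e2 + 4*e3


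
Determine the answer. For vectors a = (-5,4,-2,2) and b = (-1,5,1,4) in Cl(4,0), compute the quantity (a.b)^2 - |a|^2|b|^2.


a . b = (-5)*(-1) + 4*5 + (-2)*1 + 2*4
= 5 + 20 + (-2) + 8 = 31
|a|^2 = (-5)^2 + 4^2 + (-2)^2 + 2^2 = 49
|b|^2 = (-1)^2 + 5^2 + 1^2 + 4^2 = 43
(a.b)^2 = 31^2 = 961
|a|^2 * |b|^2 = 49 * 43 = 2107
Result = 961 - 2107 = -1146


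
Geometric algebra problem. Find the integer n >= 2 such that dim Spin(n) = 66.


dim Spin(n) = dim so(n) = n(n-1)/2.
Solve n(n-1)/2 = 66, i.e. n^2 - n - 132 = 0.
Discriminant = 1 + 8*66 = 529
n = (1 + sqrt(529))/2 = (1 + 23)/2 = 12


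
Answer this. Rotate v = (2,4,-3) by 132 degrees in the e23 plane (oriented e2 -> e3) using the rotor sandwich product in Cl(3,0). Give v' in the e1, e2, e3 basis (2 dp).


Rotor R = cos(66deg) - sin(66deg)*e23
Rotation angle theta = 2 * 66 = 132 degrees in the e23 plane (e2 -> e3).
The component perpendicular to the plane (e1) is invariant: v'_1 = v1 = 2.00
cos(132deg) = -0.6691, sin(132deg) = 0.7431
v'_2 = v2*cos(theta) - v3*sin(theta) = 4*(-0.6691) - (-3)*0.7431 = -0.45
v'_3 = v2*sin(theta) + v3*cos(theta) = 4*0.7431 + (-3)*(-0.6691) = 4.98
v' = 2.00*e1 - 0.45*e2 + 4.98*e3


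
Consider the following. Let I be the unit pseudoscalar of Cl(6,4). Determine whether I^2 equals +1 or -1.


The pseudoscalar I = e1...e_n (product of all n generators) of Cl(p,q) satisfies I^2 = (-1)^(q + n(n-1)/2).
p = 6, q = 4, n = p + q = 10
n(n-1)/2 = 10 * 9 / 2 = 45
Exponent = q + n(n-1)/2 = 4 + 45 = 49
I^2 = (-1)^49 = -1


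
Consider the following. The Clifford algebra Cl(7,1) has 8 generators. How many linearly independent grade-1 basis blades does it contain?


Number of grade-k basis blades in Cl(p,q) with n = p + q is C(n, k).
n = 7 + 1 = 8
C(8, 1) = 8! / (1! * 7!)
= 40320 / (1 * 5040)
= 8


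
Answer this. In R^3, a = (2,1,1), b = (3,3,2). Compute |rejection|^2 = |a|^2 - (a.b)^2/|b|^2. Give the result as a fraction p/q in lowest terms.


|a|^2 = 2^2 + 1^2 + 1^2 = 6
|b|^2 = 3^2 + 3^2 + 2^2 = 22
a . b = 2*3 + 1*3 + 1*2 = 11
(a.b)^2 = 11^2 = 121
|rej|^2 = 6 - 121/22
= (132 - 121)/22
= 11/22
In lowest terms: 1/2


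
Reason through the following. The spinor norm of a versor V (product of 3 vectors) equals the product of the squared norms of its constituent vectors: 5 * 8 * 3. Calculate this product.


Spinor norm N(V) = |v1|^2 * |v2|^2 * ... * |v3|^2
= 5 * 8 * 3
Running product: 5, 40, 120
N(V) = 120


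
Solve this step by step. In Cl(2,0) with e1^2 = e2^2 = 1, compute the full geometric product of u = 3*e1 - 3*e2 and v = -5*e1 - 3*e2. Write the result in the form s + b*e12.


Expand: (3*e1 - 3*e2)(-5*e1 - 3*e2)
= 3*(-5)*e1e1 + 3*(-3)*e1e2 + (-3)*(-5)*e2e1 + (-3)*(-3)*e2e2
Using e1^2 = e2^2 = 1, e2e1 = -e1e2:
Scalar part s = 3*(-5) + (-3)*(-3) = -15 + 9 = -6
Bivector part b = 3*(-3) - (-3)*(-5) = -9 - 15 = -24
uv = -6 - 24*e12


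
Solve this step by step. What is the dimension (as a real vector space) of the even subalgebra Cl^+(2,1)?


Even subalgebra dimension = 2^(n-1)
n = 2 + 1 = 3
2^(3 - 1) = 2^2 = 4
Verification: sum of C(3,k) for even k = 1 + 3 = 4
Result = 4


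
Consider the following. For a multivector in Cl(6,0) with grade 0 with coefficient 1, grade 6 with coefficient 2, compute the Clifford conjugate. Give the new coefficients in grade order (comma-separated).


Clifford conjugate sign for grade k: (-1)^(k(k+1)/2)
Grade 0: (-1)^(0*1/2) = (-1)^0 = 1, coeff 1 -> 1
Grade 6: (-1)^(6*7/2) = (-1)^21 = -1, coeff 2 -> -2
Conjugated coefficients: 1, -2


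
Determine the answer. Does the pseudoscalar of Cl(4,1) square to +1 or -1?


The pseudoscalar I = e1...e_n (product of all n generators) of Cl(p,q) satisfies I^2 = (-1)^(q + n(n-1)/2).
p = 4, q = 1, n = p + q = 5
n(n-1)/2 = 5 * 4 / 2 = 10
Exponent = q + n(n-1)/2 = 1 + 10 = 11
I^2 = (-1)^11 = -1


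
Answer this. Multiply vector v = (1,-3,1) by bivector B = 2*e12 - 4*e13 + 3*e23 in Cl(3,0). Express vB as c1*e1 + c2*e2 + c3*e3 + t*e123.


vB has grade-1 (vector) and grade-3 (trivector) parts: vB = (v _| B) + (v ^ B).
Vector part <vB>_1:
  e1: -v2*b12 - v3*b13 = -(-3)*(2) - (1)*(-4) = 10
  e2: v1*b12 - v3*b23 = (1)*(2) - (1)*(3) = -1
  e3: v1*b13 + v2*b23 = (1)*(-4) + (-3)*(3) = -13
Trivector part <vB>_3:
  e123: v1*b23 - v2*b13 + v3*b12 = (1)*(3) - (-3)*(-4) + (1)*(2) = -7
vB = 10*e1 - 1*e2 - 13*e3 - 7*e123


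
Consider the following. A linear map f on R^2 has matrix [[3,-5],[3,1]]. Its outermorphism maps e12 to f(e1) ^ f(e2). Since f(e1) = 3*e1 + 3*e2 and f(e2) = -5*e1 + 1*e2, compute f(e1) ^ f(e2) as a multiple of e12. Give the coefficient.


The outermorphism of a linear map f sends e1^e2 to f(e1)^f(e2).
f(e1) = 3*e1 + 3*e2
f(e2) = -5*e1 + 1*e2
f(e1) ^ f(e2) = (3*e1 + 3*e2) ^ (-5*e1 + 1*e2)
= 3*1*e12 + 3*(-5)*e21
= (3 - (-15))*e12
= 18*e12
Coefficient = 18


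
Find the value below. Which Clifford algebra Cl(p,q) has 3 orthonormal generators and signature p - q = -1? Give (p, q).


We need p + q = 3 and p - q = -1.
Adding: 2p = 3 + (-1) = 2, so p = 1.
Then q = 3 - 1 = 2.
(p, q) = (1, 2)


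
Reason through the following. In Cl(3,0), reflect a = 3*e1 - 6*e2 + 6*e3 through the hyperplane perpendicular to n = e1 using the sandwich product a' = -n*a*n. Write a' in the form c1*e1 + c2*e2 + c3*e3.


Reflection formula: a' = -n*a*n, with n = e1 (unit vector, n^2 = 1).
For reflection through hyperplane perp to e1:
The component along e1 flips sign, others stay.
a = (3, -6, 6)
a' = (-3, -6, 6)
a' = -3*e1 - 6*e2 + 6*e3


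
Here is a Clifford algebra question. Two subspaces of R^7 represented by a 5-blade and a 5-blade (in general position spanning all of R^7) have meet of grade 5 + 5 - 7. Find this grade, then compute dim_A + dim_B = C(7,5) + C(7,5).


Meet grade = grade(A) + grade(B) - n
= 5 + 5 - 7 = 3
C(7,5) = 21
C(7,5) = 21
dim_A + dim_B = 21 + 21 = 42


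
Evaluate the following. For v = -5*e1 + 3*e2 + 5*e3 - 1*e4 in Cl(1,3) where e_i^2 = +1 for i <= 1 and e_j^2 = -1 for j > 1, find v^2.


v^2 = sum of c_i^2 * e_i^2
Positive signature terms (e_i^2 = +1): (-5)^2 = 25
Negative signature terms (e_j^2 = -1): 3^2 + 5^2 + (-1)^2 = 35
v^2 = 25 - 35 = -10


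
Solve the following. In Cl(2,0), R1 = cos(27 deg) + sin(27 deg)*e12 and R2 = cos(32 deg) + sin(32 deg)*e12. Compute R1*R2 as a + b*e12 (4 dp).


Same-plane rotors commute and their half-angles add:
R1*R2 = cos(a1 + a2) + sin(a1 + a2)*e12.
a1 + a2 = 27 + 32 = 59 deg
cos(59 deg) = 0.5150
sin(59 deg) = 0.8572
R1*R2 = 0.5150 + 0.8572*e12


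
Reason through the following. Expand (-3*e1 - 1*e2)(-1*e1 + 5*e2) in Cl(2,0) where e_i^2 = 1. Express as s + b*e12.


Expand: (-3*e1 - 1*e2)(-1*e1 + 5*e2)
= (-3)*(-1)*e1e1 + (-3)*5*e1e2 + (-1)*(-1)*e2e1 + (-1)*5*e2e2
Using e1^2 = e2^2 = 1, e2e1 = -e1e2:
Scalar part s = (-3)*(-1) + (-1)*5 = 3 + (-5) = -2
Bivector part b = (-3)*5 - (-1)*(-1) = -15 - 1 = -16
uv = -2 - 16*e12


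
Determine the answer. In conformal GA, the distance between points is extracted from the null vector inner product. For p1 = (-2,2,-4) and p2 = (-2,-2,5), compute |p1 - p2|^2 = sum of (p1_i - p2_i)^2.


p1 - p2 = (0, 4, -9)
|p1 - p2|^2 = 0^2 + 4^2 + (-9)^2
= 0 + 16 + 81
= 97


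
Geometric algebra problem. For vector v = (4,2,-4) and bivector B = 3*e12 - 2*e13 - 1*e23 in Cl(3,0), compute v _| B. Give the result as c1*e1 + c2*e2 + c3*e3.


Left contraction v _| B = <vB>_1 (grade-1 part of the geometric product vB).
Using e1_|e12 = e2, e2_|e12 = -e1, e1_|e13 = e3, e3_|e13 = -e1, e2_|e23 = e3, e3_|e23 = -e2:
e1 coeff: -v2*b12 - v3*b13 = -(2)*(3) - (-4)*(-2) = -14
e2 coeff: v1*b12 - v3*b23 = (4)*(3) - (-4)*(-1) = 8
e3 coeff: v1*b13 + v2*b23 = (4)*(-2) + (2)*(-1) = -10
v _| B = -14*e1 + 8*e2 - 10*e3


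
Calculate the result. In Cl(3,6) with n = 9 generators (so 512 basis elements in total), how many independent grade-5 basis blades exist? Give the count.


Number of grade-k basis blades in Cl(p,q) with n = p + q is C(n, k).
n = 3 + 6 = 9
C(9, 5) = 9! / (5! * 4!)
= 362880 / (120 * 24)
= 126


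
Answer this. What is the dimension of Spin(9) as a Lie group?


Spin(n) double-covers SO(n); both have Lie algebra so(n) of dimension n(n-1)/2.
n = 9
n(n-1) = 9 * 8 = 72
dim Spin(9) = 72/2 = 36


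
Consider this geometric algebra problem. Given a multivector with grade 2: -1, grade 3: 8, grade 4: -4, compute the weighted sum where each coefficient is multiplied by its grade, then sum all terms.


Grade-weighted sum = sum of grade_k * coefficient_k
2*(-1) = -2
3*8 = 24
4*(-4) = -16
Total = -2 + 24 + (-16) = 6


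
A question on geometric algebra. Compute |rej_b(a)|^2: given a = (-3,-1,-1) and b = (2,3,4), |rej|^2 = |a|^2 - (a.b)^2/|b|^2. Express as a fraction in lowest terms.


|a|^2 = (-3)^2 + (-1)^2 + (-1)^2 = 11
|b|^2 = 2^2 + 3^2 + 4^2 = 29
a . b = (-3)*2 + (-1)*3 + (-1)*4 = -13
(a.b)^2 = (-13)^2 = 169
|rej|^2 = 11 - 169/29
= (319 - 169)/29
= 150/29
In lowest terms: 150/29


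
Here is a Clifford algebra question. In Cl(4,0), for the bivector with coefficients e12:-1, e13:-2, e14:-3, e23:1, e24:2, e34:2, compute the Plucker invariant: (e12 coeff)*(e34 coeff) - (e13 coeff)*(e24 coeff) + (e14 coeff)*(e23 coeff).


Plucker relation: af - be + cd
a*f = (-1)*2 = -2
b*e = (-2)*2 = -4
c*d = (-3)*1 = -3
af - be + cd = -2 - (-4) + (-3)
= -1
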